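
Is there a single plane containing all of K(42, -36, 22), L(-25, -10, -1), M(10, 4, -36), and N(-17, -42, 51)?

Yes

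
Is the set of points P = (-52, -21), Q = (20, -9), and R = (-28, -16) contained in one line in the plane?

No

PQ = (72, 12), PR = (24, 5).
If collinear, PR would be a scalar multiple of PQ. But (72)·(5) ≠ (12)·(24) (difference 72), so they are not parallel; the points are not collinear.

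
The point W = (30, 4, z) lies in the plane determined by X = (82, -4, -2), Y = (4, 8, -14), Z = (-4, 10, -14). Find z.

-10

Coplanarity requires XY · (XZ × XW) = 0.
XY = (-78, 12, -12), XZ = (-86, 14, -12); the triple product is linear in z with coefficient -60 and constant term -600.
Setting it to zero: z = -10.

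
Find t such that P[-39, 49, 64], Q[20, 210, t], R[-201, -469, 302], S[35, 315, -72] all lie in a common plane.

3

The points are coplanar iff PQ · (PR × PS) = 0.
Expanding, this is linear in t: (-4760)t + (14280) = 0.
So t = 3.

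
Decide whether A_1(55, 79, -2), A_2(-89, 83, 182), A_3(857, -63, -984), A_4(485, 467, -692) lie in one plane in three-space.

No

The four points are coplanar iff the 3×3 determinant with rows A_1A_2, A_1A_3, A_1A_4 is zero.
Rows: (-144, 4, 184), (802, -142, -982), (430, 388, -690).
Expanding along the first row: (-144)(478996) − (4)(-131120) + (184)(372236) = 40480.
Nonzero ⇒ not coplanar.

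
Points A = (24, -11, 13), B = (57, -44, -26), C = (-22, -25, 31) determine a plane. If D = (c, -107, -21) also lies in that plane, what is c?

-18

A normal to the plane is n = AB × AC = (-1140, 1200, -1980).
D lies in the plane iff n · AD = 0.
This gives (-1140)c + (-20520) = 0, so c = -18.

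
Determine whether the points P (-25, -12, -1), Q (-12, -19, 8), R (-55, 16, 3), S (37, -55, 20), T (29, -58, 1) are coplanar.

No

The plane through P, Q, R has normal n = PQ × PR = (-280, -322, 154) and equation n·X = 10710.
Checking the remaining points: n·S = 10430, n·T = 10710.
Since n·S = 10430 ≠ 10710, S is off the plane and the points are not all coplanar.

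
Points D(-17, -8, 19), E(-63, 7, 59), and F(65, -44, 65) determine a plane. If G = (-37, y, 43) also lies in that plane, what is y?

-2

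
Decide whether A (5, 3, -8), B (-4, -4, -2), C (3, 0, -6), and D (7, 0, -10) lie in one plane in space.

No

A normal to the plane through A, B, C is n = AB × AC = (4, 6, 13).
The plane has equation n·P = -66. For D: n·D = -102.
-102 ≠ -66, so D is off the plane.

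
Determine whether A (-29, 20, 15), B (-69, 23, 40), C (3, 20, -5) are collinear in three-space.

AB = (-40, 3, 25), AC = (32, 0, -20).
AB × AC = (-60, 0, -96).
The cross product is nonzero, so the points do not lie on one line.

No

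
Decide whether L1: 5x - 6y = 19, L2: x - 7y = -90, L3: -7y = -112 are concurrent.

No

Intersecting L1 and L2: solving the 2×2 system gives (x, y) = (673/29, 469/29).
Substitute into L3: (0)(673/29) + (-7)(469/29) = -3283/29.
But L3 requires -112 ≠ -3283/29, so the three lines have no common point.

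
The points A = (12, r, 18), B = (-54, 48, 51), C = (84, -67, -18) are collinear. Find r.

Collinearity requires AB × AC = 0; each component is linear in r.
The x-component gives (69)r + (483) = 0, so r = -7.
The remaining components then also vanish.

-7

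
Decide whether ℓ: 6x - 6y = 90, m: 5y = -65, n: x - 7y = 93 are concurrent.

Yes

Intersecting ℓ and m: solving the 2×2 system gives (x, y) = (2, -13).
Substitute into n: (1)(2) + (-7)(-13) = 93.
This equals 93, so (2, -13) lies on all three lines and they are concurrent.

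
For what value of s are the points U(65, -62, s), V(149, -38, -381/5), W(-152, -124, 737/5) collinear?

-69/5

Direction VW = (-301, -86, 1118/5). From the x-coordinate of U, the parameter along the line is τ = (65 − 149)/(-301) = 12/43.
Then s = (-381/5) + 12/43·(1118/5) = -69/5.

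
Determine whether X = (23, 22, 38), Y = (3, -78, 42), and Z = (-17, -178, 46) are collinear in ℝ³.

Yes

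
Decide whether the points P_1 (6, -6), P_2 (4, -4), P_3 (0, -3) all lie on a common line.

P_1P_2 = (-2, 2), P_1P_3 = (-6, 3).
If collinear, P_1P_3 would be a scalar multiple of P_1P_2. But (-2)·(3) ≠ (2)·(-6) (difference 6), so they are not parallel; the points are not collinear.

No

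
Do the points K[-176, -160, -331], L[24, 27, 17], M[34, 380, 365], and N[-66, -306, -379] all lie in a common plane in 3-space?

The four points are coplanar iff the 3×3 determinant with rows KL, KM, KN is zero.
Rows: (200, 187, 348), (210, 540, 696), (110, -146, -48).
Expanding along the first row: (200)(75696) − (187)(-86640) + (348)(-90060) = 0.
Zero determinant ⇒ coplanar.

Yes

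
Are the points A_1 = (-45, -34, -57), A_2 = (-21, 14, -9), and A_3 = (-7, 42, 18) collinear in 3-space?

A_1A_2 = (24, 48, 48), A_1A_3 = (38, 76, 75).
A_1A_2 × A_1A_3 = (-48, 24, 0).
The cross product is nonzero, so the points do not lie on one line.

No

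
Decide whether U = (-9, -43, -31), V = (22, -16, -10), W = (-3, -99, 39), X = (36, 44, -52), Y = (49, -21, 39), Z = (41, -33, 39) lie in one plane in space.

Yes

The plane through U, V, W has normal n = UV × UW = (3066, -2044, -1898) and equation n·P = 119136.
Checking the remaining points: n·X = 119136, n·Y = 119136, n·Z = 119136.
All equal 119136, so all 6 points lie in one plane.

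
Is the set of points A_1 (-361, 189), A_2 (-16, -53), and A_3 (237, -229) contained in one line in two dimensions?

A_1A_2 = (345, -242), A_1A_3 = (598, -418).
If collinear, A_1A_3 would be a scalar multiple of A_1A_2. But (345)·(-418) ≠ (-242)·(598) (difference 506), so they are not parallel; the points are not collinear.

No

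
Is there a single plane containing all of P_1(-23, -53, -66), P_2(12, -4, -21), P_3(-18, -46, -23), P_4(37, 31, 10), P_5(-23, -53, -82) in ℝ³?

Yes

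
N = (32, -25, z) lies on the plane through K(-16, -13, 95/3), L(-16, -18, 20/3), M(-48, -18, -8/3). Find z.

-43/3

The plane through K, L, M has equation (140/3)x + 800y − 160z = -48640/3.
Substituting N: (-160)z + (-55520/3) = -48640/3, so z = -43/3.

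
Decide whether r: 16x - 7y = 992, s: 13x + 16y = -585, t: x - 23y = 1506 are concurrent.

The three lines meet at one point iff the augmented coefficient matrix [aᵢ bᵢ cᵢ] has rank < 3, i.e. its determinant vanishes.
Here the determinant is -1083.
Nonzero, so no common point exists.

No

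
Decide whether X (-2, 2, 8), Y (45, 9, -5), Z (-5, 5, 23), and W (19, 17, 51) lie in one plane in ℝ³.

The four points are coplanar iff the 3×3 determinant with rows XY, XZ, XW is zero.
Rows: (47, 7, -13), (-3, 3, 15), (21, 15, 43).
Expanding along the first row: (47)(-96) − (7)(-444) + (-13)(-108) = 0.
Zero determinant ⇒ coplanar.

Yes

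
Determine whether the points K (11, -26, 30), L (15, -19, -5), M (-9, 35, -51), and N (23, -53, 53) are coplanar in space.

With K as base: KL = (4, 7, -35), KM = (-20, 61, -81), KN = (12, -27, 23).
KM × KN = (-784, -512, -192).
KL · (KM × KN) = 0.
The scalar triple product vanishes, so the four points are coplanar.

Yes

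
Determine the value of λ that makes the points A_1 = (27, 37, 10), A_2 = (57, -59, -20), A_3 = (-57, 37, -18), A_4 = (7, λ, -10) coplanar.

Normal to plane A_1A_2A_3: n = (2688, 3360, -8064); plane equation n·P = 116256.
Requiring n·A_4 = 116256: (3360)λ + (99456) = 116256.
So λ = 5.

5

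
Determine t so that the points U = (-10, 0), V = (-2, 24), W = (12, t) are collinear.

66

Collinearity: (W − U) must be parallel to (V − U) = (8, 24).
Cross-multiplying the components: (t − 0)·(8) = (22)·(24).
Solving gives t = 66.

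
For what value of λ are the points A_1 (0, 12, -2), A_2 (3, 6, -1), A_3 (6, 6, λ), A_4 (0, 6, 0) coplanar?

-2

Normal to plane A_1A_2A_4: n = (-6, -6, -18); plane equation n·P = -36.
Requiring n·A_3 = -36: (-18)λ + (-72) = -36.
So λ = -2.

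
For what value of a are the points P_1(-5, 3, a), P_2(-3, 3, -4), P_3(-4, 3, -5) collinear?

-6

Direction P_2P_3 = (-1, 0, -1). From the x-coordinate of P_1, the parameter along the line is τ = (-5 − (-3))/(-1) = 2.
Then a = (-4) + 2·(-1) = -6.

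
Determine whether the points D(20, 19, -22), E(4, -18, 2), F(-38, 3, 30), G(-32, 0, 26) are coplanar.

Yes

With D as base: DE = (-16, -37, 24), DF = (-58, -16, 52), DG = (-52, -19, 48).
DF × DG = (220, 80, 270).
DE · (DF × DG) = 0.
The scalar triple product vanishes, so the four points are coplanar.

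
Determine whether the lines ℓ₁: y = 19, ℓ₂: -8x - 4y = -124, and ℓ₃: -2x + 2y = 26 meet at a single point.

Intersecting ℓ₁ and ℓ₂: solving the 2×2 system gives (x, y) = (6, 19).
Substitute into ℓ₃: (-2)(6) + (2)(19) = 26.
This equals 26, so (6, 19) lies on all three lines and they are concurrent.

Yes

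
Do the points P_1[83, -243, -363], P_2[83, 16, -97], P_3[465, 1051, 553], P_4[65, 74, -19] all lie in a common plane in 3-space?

No

The four points are coplanar iff the 3×3 determinant with rows P_1P_2, P_1P_3, P_1P_4 is zero.
Rows: (0, 259, 266), (382, 1294, 916), (-18, 317, 344).
Expanding along the first row: (0)(154764) − (259)(147896) + (266)(144386) = 101612.
Nonzero ⇒ not coplanar.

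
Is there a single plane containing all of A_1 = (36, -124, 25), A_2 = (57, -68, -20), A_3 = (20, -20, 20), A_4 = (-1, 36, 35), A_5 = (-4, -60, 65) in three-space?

Yes

The plane through A_1, A_2, A_3 has normal n = A_1A_2 × A_1A_3 = (4400, 825, 3080) and equation n·P = 133100.
Checking the remaining points: n·A_4 = 133100, n·A_5 = 133100.
All equal 133100, so all 5 points lie in one plane.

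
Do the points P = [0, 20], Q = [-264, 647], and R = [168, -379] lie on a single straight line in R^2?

PQ = (-264, 627), PR = (168, -399).
det[PQ; PR] = (-264)(-399) − (627)(168) = 0.
The determinant is zero, so the points are collinear.

Yes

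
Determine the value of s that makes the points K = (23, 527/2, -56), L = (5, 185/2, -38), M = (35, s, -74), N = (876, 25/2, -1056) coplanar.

Normal to plane KLN: n = (175518, -2646, 150381); plane equation n·P = -5081643.
Requiring n·M = -5081643: (-2646)s + (-4985064) = -5081643.
So s = 73/2.

73/2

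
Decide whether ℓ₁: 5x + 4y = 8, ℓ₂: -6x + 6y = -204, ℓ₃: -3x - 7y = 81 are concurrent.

The three lines meet at one point iff the augmented coefficient matrix [aᵢ bᵢ cᵢ] has rank < 3, i.e. its determinant vanishes.
Here the determinant is 162.
Nonzero, so no common point exists.

No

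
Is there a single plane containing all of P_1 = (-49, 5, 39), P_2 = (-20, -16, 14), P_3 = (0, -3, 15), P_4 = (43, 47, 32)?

The four points are coplanar iff the 3×3 determinant with rows P_1P_2, P_1P_3, P_1P_4 is zero.
Rows: (29, -21, -25), (49, -8, -24), (92, 42, -7).
Expanding along the first row: (29)(1064) − (-21)(1865) + (-25)(2794) = 171.
Nonzero ⇒ not coplanar.

No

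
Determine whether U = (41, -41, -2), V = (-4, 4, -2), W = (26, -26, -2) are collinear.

Yes

UV = (-45, 45, 0), UW = (-15, 15, 0).
UV × UW = (0, 0, 0).
The cross product vanishes, so the three points are collinear.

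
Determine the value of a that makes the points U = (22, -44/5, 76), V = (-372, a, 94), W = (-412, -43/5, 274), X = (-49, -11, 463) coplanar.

Normal to plane UWX: n = (513, 153900, 969); plane equation n·P = -1269390.
Requiring n·V = -1269390: (153900)a + (-99750) = -1269390.
So a = -38/5.

-38/5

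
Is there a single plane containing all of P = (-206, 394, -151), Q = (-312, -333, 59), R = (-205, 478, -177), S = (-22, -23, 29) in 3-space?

With P as base: PQ = (-106, -727, 210), PR = (1, 84, -26), PS = (184, -417, 180).
PR × PS = (4278, -4964, -15873).
PQ · (PR × PS) = -177970.
Since -177970 ≠ 0, the four points are not coplanar.

No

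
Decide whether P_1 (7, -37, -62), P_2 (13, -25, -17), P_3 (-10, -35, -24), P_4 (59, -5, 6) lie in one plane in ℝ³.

With P_1 as base: P_1P_2 = (6, 12, 45), P_1P_3 = (-17, 2, 38), P_1P_4 = (52, 32, 68).
P_1P_3 × P_1P_4 = (-1080, 3132, -648).
P_1P_2 · (P_1P_3 × P_1P_4) = 1944.
Since 1944 ≠ 0, the four points are not coplanar.

No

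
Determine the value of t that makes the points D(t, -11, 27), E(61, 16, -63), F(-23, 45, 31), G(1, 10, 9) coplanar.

-11

Coplanarity ⇔ det[DE; DF; DG] = 0.
Expanding, this is linear in t: (-2652)t + (-29172) = 0.
So t = -11.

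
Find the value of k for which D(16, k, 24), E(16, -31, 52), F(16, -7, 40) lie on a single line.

25

Direction EF = (0, 24, -12). From the z-coordinate of D, the parameter along the line is τ = (24 − 52)/(-12) = 7/3.
Then k = (-31) + 7/3·(24) = 25.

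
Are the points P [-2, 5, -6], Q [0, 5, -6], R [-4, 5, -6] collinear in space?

Yes

PQ = (2, 0, 0), PR = (-2, 0, 0).
Each component of PR is -1 times the corresponding component of PQ, so PR = -1·PQ and the points are collinear.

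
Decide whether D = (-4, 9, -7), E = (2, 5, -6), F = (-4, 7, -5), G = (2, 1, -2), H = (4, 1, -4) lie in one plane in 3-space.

No

The plane through D, E, F has normal n = DE × DF = (-6, -12, -12) and equation n·P = 0.
Checking the remaining points: n·G = 0, n·H = 12.
Since n·H = 12 ≠ 0, H is off the plane and the points are not all coplanar.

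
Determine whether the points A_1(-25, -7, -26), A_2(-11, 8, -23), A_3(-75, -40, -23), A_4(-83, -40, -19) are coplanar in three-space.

Yes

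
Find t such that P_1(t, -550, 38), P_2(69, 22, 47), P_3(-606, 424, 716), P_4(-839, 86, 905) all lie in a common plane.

25

The points are coplanar iff P_1P_2 · (P_1P_3 × P_1P_4) = 0.
Expanding, this is linear in t: (-302100)t + (7552500) = 0.
So t = 25.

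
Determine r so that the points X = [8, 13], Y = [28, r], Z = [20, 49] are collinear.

73

The three points are collinear iff det[XY; XZ] = 0.
This determinant is linear in r: (-12)r + (876) = 0, so r = 73.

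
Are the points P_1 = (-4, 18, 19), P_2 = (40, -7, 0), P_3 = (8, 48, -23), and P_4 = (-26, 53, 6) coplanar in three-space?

Yes

With P_1 as base: P_1P_2 = (44, -25, -19), P_1P_3 = (12, 30, -42), P_1P_4 = (-22, 35, -13).
P_1P_3 × P_1P_4 = (1080, 1080, 1080).
P_1P_2 · (P_1P_3 × P_1P_4) = 0.
The scalar triple product vanishes, so the four points are coplanar.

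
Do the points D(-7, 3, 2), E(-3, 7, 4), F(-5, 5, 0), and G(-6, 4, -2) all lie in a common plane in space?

Yes

With D as base: DE = (4, 4, 2), DF = (2, 2, -2), DG = (1, 1, -4).
DF × DG = (-6, 6, 0).
DE · (DF × DG) = 0.
The scalar triple product vanishes, so the four points are coplanar.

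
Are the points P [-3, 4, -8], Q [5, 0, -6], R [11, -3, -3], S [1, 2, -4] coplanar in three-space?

Yes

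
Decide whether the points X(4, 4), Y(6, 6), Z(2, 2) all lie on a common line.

Yes

XY = (2, 2), XZ = (-2, -2).
Twice the signed area of △XYZ is (2)(-2) − (2)(-2) = 0.
The triangle is degenerate (zero area), so the points are collinear.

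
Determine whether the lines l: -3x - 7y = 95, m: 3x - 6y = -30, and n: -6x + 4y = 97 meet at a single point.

No

Intersecting l and m: solving the 2×2 system gives (x, y) = (-20, -5).
Substitute into n: (-6)(-20) + (4)(-5) = 100.
But n requires 97 ≠ 100, so the three lines have no common point.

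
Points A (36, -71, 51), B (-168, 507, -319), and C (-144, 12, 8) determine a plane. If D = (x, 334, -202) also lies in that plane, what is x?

Coplanarity requires AB · (AC × AD) = 0.
AB = (-204, 578, -370), AC = (-180, 83, -43); the triple product is linear in x with coefficient 5856 and constant term 1171200.
Setting it to zero: x = -200.

-200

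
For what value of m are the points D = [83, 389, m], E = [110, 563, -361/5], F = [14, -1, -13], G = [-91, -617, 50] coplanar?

The points are coplanar iff DE · (DF × DG) = 0.
Expanding, this is linear in m: (84)m + (10416/5) = 0.
So m = -124/5.

-124/5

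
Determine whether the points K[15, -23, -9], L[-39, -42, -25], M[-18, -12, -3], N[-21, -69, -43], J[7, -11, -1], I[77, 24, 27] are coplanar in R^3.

No

The plane through K, L, M has normal n = KL × KM = (62, 852, -1221) and equation n·P = -7677.
Checking the remaining points: n·N = -7587, n·J = -7717, n·I = -7745.
Since n·N = -7587 ≠ -7677, N is off the plane and the points are not all coplanar.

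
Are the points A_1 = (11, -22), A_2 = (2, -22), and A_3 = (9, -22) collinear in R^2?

A_1A_2 = (-9, 0), A_1A_3 = (-2, 0).
Twice the signed area of △A_1A_2A_3 is (-9)(0) − (0)(-2) = 0.
The triangle is degenerate (zero area), so the points are collinear.

Yes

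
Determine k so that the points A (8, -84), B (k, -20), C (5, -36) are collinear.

Collinearity: (B − A) must be parallel to (C − A) = (-3, 48).
Cross-multiplying the components: (k − 8)·(48) = (64)·(-3).
Solving gives k = 4.

4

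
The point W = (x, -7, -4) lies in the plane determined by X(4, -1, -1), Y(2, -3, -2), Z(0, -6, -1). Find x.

The plane through X, Y, Z has equation −5x + 4y + 2z = -26.
Substituting W: (-5)x + (-36) = -26, so x = -2.

-2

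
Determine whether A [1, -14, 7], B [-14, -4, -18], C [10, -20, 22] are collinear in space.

Yes

AB = (-15, 10, -25), AC = (9, -6, 15).
Each component of AC is -3/5 times the corresponding component of AB, so AC = -3/5·AB and the points are collinear.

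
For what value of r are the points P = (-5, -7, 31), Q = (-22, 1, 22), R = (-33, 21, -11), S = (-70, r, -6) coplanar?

Normal to plane PQR: n = (-84, -462, -252); plane equation n·X = -4158.
Requiring n·S = -4158: (-462)r + (7392) = -4158.
So r = 25.

25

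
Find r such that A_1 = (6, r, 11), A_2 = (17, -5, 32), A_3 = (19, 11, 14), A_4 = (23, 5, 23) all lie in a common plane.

25/3

The points are coplanar iff A_1A_2 · (A_1A_3 × A_1A_4) = 0.
Expanding, this is linear in r: (90)r + (-750) = 0.
So r = 25/3.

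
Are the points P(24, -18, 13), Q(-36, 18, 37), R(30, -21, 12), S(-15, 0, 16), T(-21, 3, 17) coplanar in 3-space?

Yes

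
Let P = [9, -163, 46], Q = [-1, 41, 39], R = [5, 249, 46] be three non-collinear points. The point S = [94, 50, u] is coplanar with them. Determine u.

A normal to the plane is n = PQ × PR = (2884, 28, -3304).
S lies in the plane iff n · PS = 0.
This gives (-3304)u + (403088) = 0, so u = 122.

122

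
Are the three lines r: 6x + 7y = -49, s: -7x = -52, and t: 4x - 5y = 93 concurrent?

Lines aᵢx + bᵢy = cᵢ with pairwise distinct directions are concurrent exactly when det[aᵢ bᵢ cᵢ] = 0.
Here the determinant is -174.
Nonzero, so no common point exists.

No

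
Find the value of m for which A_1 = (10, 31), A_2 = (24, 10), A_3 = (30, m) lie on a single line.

The three points are collinear iff det[A_1A_2; A_1A_3] = 0.
This determinant is linear in m: (14)m + (-14) = 0, so m = 1.

1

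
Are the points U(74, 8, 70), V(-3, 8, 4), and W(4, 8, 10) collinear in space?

Yes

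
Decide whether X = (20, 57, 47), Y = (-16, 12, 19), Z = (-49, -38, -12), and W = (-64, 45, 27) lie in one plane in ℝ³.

No

The four points are coplanar iff the 3×3 determinant with rows XY, XZ, XW is zero.
Rows: (-36, -45, -28), (-69, -95, -59), (-84, -12, -20).
Expanding along the first row: (-36)(1192) − (-45)(-3576) + (-28)(-7152) = -3576.
Nonzero ⇒ not coplanar.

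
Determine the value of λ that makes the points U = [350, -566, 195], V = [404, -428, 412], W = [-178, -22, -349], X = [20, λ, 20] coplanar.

-28

Normal to plane UVW: n = (-193120, -85200, 102240); plane equation n·P = 568000.
Requiring n·X = 568000: (-85200)λ + (-1817600) = 568000.
So λ = -28.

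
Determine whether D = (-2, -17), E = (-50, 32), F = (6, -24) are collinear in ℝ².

No

DE = (-48, 49), DF = (8, -7).
If collinear, DF would be a scalar multiple of DE. But (-48)·(-7) ≠ (49)·(8) (difference -56), so they are not parallel; the points are not collinear.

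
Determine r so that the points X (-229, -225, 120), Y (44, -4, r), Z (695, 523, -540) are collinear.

Direction XZ = (924, 748, -660). From the x-coordinate of Y, the parameter along the line is τ = (44 − (-229))/924 = 13/44.
Then r = 120 + 13/44·(-660) = -75.

-75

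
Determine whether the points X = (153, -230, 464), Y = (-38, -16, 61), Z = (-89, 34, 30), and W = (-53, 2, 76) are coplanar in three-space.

No

The four points are coplanar iff the 3×3 determinant with rows XY, XZ, XW is zero.
Rows: (-191, 214, -403), (-242, 264, -434), (-206, 232, -388).
Expanding along the first row: (-191)(-1744) − (214)(4492) + (-403)(-1760) = 81096.
Nonzero ⇒ not coplanar.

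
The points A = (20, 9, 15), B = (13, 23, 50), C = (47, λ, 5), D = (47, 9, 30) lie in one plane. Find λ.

The points are coplanar iff AB · (AC × AD) = 0.
Expanding, this is linear in λ: (-1050)λ + (0) = 0.
So λ = 0.

0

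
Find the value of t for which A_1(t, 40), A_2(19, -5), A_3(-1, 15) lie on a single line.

-26

The three points are collinear iff det[A_1A_2; A_1A_3] = 0.
This determinant is linear in t: (-20)t + (-520) = 0, so t = -26.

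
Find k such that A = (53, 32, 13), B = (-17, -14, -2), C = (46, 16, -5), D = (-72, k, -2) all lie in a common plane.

Normal to plane ABC: n = (588, -1155, 798); plane equation n·P = 4578.
Requiring n·D = 4578: (-1155)k + (-43932) = 4578.
So k = -42.

-42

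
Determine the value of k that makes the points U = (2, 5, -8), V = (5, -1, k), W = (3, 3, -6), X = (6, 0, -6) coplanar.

Coplanarity ⇔ det[UV; UW; UX] = 0.
Expanding, this is linear in k: (3)k + (6) = 0.
So k = -2.

-2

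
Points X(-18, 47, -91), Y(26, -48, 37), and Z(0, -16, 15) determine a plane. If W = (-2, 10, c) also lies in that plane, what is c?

A normal to the plane is n = XY × XZ = (-2006, -2360, -1062).
W lies in the plane iff n · XW = 0.
This gives (-1062)c + (-41418) = 0, so c = -39.

-39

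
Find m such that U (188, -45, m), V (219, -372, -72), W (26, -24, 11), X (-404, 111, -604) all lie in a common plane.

Coplanarity ⇔ det[UV; UW; UX] = 0.
Expanding, this is linear in m: (-123585)m + (34603800) = 0.
So m = 280.

280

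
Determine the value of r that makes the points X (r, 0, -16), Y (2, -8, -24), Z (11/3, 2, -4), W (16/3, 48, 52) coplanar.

2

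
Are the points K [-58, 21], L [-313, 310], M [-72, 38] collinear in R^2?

No

KL = (-255, 289), KM = (-14, 17).
Twice the signed area of △KLM is (-255)(17) − (289)(-14) = -289.
The area is nonzero, so the three points are not collinear.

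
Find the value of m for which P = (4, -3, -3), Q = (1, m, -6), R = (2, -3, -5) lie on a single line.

-3

Collinearity requires PQ × PR = 0; each component is linear in m.
The x-component gives (-2)m + (-6) = 0, so m = -3.
The remaining components then also vanish.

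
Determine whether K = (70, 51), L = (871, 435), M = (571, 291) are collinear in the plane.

KL = (801, 384), KM = (501, 240).
If collinear, KM would be a scalar multiple of KL. But (801)·(240) ≠ (384)·(501) (difference -144), so they are not parallel; the points are not collinear.

No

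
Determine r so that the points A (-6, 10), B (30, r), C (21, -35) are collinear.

-50

Collinearity: (B − A) must be parallel to (C − A) = (27, -45).
Cross-multiplying the components: (r − 10)·(27) = (36)·(-45).
Solving gives r = -50.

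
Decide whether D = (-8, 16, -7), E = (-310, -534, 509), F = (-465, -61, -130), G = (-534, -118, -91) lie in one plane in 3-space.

No

With D as base: DE = (-302, -550, 516), DF = (-457, -77, -123), DG = (-526, -134, -84).
DF × DG = (-10014, 26310, 20736).
DE · (DF × DG) = -746496.
Since -746496 ≠ 0, the four points are not coplanar.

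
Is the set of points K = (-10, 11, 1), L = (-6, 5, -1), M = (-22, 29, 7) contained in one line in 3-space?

Yes

KL = (4, -6, -2), KM = (-12, 18, 6).
Each component of KM is -3 times the corresponding component of KL, so KM = -3·KL and the points are collinear.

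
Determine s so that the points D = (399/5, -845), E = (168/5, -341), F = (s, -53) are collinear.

36/5

Collinearity: (F − D) must be parallel to (E − D) = (-231/5, 504).
Cross-multiplying the components: (s − 399/5)·(504) = (792)·(-231/5).
Solving gives s = 36/5.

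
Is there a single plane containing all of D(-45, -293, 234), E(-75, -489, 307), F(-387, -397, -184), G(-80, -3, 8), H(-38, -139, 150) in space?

No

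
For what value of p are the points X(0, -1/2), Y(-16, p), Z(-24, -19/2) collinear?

-13/2

The three points are collinear iff det[XY; XZ] = 0.
This determinant is linear in p: (24)p + (156) = 0, so p = -13/2.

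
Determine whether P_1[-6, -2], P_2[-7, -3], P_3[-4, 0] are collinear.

P_1P_2 = (-1, -1), P_1P_3 = (2, 2).
det[P_1P_2; P_1P_3] = (-1)(2) − (-1)(2) = 0.
The determinant is zero, so the points are collinear.

Yes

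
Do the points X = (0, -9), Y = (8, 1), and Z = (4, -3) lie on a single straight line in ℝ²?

No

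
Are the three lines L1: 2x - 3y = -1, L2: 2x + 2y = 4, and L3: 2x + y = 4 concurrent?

The three lines meet at one point iff the augmented coefficient matrix [aᵢ bᵢ cᵢ] has rank < 3, i.e. its determinant vanishes.
Here the determinant is 10.
Nonzero, so no common point exists.

No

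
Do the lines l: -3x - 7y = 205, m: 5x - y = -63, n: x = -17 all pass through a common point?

Intersecting l and m: solving the 2×2 system gives (x, y) = (-17, -22).
Substitute into n: (1)(-17) + (0)(-22) = -17.
This equals -17, so (-17, -22) lies on all three lines and they are concurrent.

Yes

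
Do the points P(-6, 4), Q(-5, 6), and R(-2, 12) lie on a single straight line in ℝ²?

PQ = (1, 2), PR = (4, 8).
det[PQ; PR] = (1)(8) − (2)(4) = 0.
The determinant is zero, so the points are collinear.

Yes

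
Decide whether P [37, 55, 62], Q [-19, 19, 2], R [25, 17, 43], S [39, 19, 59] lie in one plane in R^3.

No

The four points are coplanar iff the 3×3 determinant with rows PQ, PR, PS is zero.
Rows: (-56, -36, -60), (-12, -38, -19), (2, -36, -3).
Expanding along the first row: (-56)(-570) − (-36)(74) + (-60)(508) = 4104.
Nonzero ⇒ not coplanar.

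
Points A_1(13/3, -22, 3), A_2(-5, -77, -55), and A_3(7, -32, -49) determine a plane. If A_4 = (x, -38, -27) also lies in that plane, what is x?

The plane through A_1, A_2, A_3 has equation 2280x − 640y + 240z = 24680.
Substituting A_4: (2280)x + (17840) = 24680, so x = 3.

3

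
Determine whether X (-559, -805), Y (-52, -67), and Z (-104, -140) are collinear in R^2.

XY = (507, 738), XZ = (455, 665).
If collinear, XZ would be a scalar multiple of XY. But (507)·(665) ≠ (738)·(455) (difference 1365), so they are not parallel; the points are not collinear.

No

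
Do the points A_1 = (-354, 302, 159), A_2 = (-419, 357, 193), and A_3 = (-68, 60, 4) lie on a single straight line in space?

A_1A_2 = (-65, 55, 34), A_1A_3 = (286, -242, -155).
A_1A_2 × A_1A_3 = (-297, -351, 0).
The cross product is nonzero, so the points do not lie on one line.

No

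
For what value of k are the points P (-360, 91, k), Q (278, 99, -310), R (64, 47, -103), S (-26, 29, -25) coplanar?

Coplanarity ⇔ det[PQ; PR; PS] = 0.
Expanding, this is linear in k: (828)k + (30636) = 0.
So k = -37.

-37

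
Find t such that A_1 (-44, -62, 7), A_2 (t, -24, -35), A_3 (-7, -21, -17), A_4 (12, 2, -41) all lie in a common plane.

-13

Coplanarity ⇔ det[A_1A_2; A_1A_3; A_1A_4] = 0.
Expanding, this is linear in t: (-432)t + (-5616) = 0.
So t = -13.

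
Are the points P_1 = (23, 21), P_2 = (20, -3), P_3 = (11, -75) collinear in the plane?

P_1P_2 = (-3, -24), P_1P_3 = (-12, -96).
Checking proportionality: P_1P_3 = 4·P_1P_2, so the vectors are parallel and the points are collinear.

Yes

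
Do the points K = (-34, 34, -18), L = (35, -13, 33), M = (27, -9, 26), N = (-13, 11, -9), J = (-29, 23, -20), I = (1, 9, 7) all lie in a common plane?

The plane through K, L, M has normal n = KL × KM = (125, 75, -100) and equation n·P = 100.
Checking the remaining points: n·N = 100, n·J = 100, n·I = 100.
All equal 100, so all 6 points lie in one plane.

Yes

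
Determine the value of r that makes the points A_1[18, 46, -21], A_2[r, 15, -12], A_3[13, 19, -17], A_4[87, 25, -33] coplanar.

Normal to plane A_1A_3A_4: n = (408, 216, 1968); plane equation n·P = -24048.
Requiring n·A_2 = -24048: (408)r + (-20376) = -24048.
So r = -9.

-9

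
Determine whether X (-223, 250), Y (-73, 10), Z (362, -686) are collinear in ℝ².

Yes

XY = (150, -240), XZ = (585, -936).
Checking proportionality: XZ = 39/10·XY, so the vectors are parallel and the points are collinear.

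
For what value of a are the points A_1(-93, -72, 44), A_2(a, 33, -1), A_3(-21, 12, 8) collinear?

Direction A_1A_3 = (72, 84, -36). From the y-coordinate of A_2, the parameter along the line is τ = (33 − (-72))/84 = 5/4.
Then a = (-93) + 5/4·(72) = -3.

-3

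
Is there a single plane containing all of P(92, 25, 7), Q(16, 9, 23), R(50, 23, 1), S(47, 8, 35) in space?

No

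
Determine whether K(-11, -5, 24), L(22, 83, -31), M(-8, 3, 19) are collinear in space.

Yes

KL = (33, 88, -55), KM = (3, 8, -5).
KL × KM = (0, 0, 0).
The cross product vanishes, so the three points are collinear.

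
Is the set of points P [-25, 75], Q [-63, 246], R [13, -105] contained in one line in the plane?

No

PQ = (-38, 171), PR = (38, -180).
If collinear, PR would be a scalar multiple of PQ. But (-38)·(-180) ≠ (171)·(38) (difference 342), so they are not parallel; the points are not collinear.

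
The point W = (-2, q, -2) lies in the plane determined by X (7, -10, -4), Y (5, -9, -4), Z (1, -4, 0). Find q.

-4

Coplanarity requires XY · (XZ × XW) = 0.
XY = (-2, 1, 0), XZ = (-6, 6, 4); the triple product is linear in q with coefficient 8 and constant term 32.
Setting it to zero: q = -4.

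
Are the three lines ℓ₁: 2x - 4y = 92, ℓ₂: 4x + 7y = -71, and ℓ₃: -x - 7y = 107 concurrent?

Lines aᵢx + bᵢy = cᵢ with pairwise distinct directions are concurrent exactly when det[aᵢ bᵢ cᵢ] = 0.
Here the determinant is 0.
It vanishes, so the lines are concurrent at (12, -17).

Yes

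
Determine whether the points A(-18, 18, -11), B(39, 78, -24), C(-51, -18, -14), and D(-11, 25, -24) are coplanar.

With A as base: AB = (57, 60, -13), AC = (-33, -36, -3), AD = (7, 7, -13).
AC × AD = (489, -450, 21).
AB · (AC × AD) = 600.
Since 600 ≠ 0, the four points are not coplanar.

No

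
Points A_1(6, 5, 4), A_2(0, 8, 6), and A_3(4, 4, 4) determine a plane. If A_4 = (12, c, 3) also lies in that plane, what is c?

5

The plane through A_1, A_2, A_3 has equation 2x − 4y + 12z = 40.
Substituting A_4: (-4)c + (60) = 40, so c = 5.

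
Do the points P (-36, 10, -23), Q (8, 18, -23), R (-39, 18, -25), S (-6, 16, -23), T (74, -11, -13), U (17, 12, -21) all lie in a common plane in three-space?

The plane through P, Q, R has normal n = PQ × PR = (-16, 88, 376) and equation n·X = -7192.
Checking the remaining points: n·S = -7144, n·T = -7040, n·U = -7112.
Since n·S = -7144 ≠ -7192, S is off the plane and the points are not all coplanar.

No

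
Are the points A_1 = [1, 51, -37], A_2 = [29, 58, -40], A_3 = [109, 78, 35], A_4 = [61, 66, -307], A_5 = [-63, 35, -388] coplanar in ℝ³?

The plane through A_1, A_2, A_3 has normal n = A_1A_2 × A_1A_3 = (585, -2340, 0) and equation n·P = -118755.
Checking the remaining points: n·A_4 = -118755, n·A_5 = -118755.
All equal -118755, so all 5 points lie in one plane.

Yes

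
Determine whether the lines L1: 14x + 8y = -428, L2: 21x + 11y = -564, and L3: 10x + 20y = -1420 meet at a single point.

Intersecting L1 and L2: solving the 2×2 system gives (x, y) = (14, -78).
Substitute into L3: (10)(14) + (20)(-78) = -1420.
This equals -1420, so (14, -78) lies on all three lines and they are concurrent.

Yes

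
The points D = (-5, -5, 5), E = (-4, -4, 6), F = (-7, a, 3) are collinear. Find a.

-7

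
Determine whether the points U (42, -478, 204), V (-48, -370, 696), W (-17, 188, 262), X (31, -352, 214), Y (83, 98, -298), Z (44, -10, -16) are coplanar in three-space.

Yes

The plane through U, V, W has normal n = UV × UW = (-321408, -23808, -53568) and equation n·P = -13046784.
Checking the remaining points: n·X = -13046784, n·Y = -13046784, n·Z = -13046784.
All equal -13046784, so all 6 points lie in one plane.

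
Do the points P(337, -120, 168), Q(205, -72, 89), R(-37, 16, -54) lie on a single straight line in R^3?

PQ = (-132, 48, -79), PR = (-374, 136, -222).
PQ × PR = (88, 242, 0).
The cross product is nonzero, so the points do not lie on one line.

No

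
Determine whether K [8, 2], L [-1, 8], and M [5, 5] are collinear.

KL = (-9, 6), KM = (-3, 3).
If collinear, KM would be a scalar multiple of KL. But (-9)·(3) ≠ (6)·(-3) (difference -9), so they are not parallel; the points are not collinear.

No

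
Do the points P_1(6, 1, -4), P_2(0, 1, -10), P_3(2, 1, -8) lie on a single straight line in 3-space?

Yes

P_1P_2 = (-6, 0, -6), P_1P_3 = (-4, 0, -4).
P_1P_2 × P_1P_3 = (0, 0, 0).
The cross product vanishes, so the three points are collinear.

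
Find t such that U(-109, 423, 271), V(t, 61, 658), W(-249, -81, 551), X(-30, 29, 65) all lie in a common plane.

-292

Coplanarity ⇔ det[UV; UW; UX] = 0.
Expanding, this is linear in t: (214144)t + (62530048) = 0.
So t = -292.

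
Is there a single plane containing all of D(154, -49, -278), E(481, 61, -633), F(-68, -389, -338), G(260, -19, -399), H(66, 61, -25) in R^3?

The plane through D, E, F has normal n = DE × DF = (-127300, 98430, -86760) and equation n·P = -307990.
Checking the remaining points: n·G = -350930, n·H = -228570.
Since n·G = -350930 ≠ -307990, G is off the plane and the points are not all coplanar.

No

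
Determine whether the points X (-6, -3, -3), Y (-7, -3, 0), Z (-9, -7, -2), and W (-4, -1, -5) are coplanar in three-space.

A normal to the plane through X, Y, Z is n = XY × XZ = (12, -8, 4).
The plane has equation n·P = -60. For W: n·W = -60.
Equal, so W lies in the plane and all four are coplanar.

Yes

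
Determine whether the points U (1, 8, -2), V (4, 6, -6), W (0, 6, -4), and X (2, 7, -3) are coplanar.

No

A normal to the plane through U, V, W is n = UV × UW = (-4, 10, -8).
The plane has equation n·P = 92. For X: n·X = 86.
86 ≠ 92, so X is off the plane.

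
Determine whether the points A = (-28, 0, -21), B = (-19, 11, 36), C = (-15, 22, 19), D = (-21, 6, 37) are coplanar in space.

No

The four points are coplanar iff the 3×3 determinant with rows AB, AC, AD is zero.
Rows: (9, 11, 57), (13, 22, 40), (7, 6, 58).
Expanding along the first row: (9)(1036) − (11)(474) + (57)(-76) = -222.
Nonzero ⇒ not coplanar.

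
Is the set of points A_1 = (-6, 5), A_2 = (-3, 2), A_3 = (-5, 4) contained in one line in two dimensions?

Yes

A_1A_2 = (3, -3), A_1A_3 = (1, -1).
Checking proportionality: A_1A_3 = 1/3·A_1A_2, so the vectors are parallel and the points are collinear.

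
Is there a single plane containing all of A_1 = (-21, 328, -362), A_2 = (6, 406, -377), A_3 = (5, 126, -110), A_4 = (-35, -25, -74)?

A normal to the plane through A_1, A_2, A_3 is n = A_1A_2 × A_1A_3 = (16626, -7194, -7482).
The plane has equation n·P = -294. For A_4: n·A_4 = 151608.
151608 ≠ -294, so A_4 is off the plane.

No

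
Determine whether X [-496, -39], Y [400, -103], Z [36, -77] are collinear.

Yes

XY = (896, -64), XZ = (532, -38).
Checking proportionality: XZ = 19/32·XY, so the vectors are parallel and the points are collinear.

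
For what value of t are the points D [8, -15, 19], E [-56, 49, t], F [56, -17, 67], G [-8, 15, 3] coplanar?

-45

Normal to plane DFG: n = (-1408, 0, 1408); plane equation n·P = 15488.
Requiring n·E = 15488: (1408)t + (78848) = 15488.
So t = -45.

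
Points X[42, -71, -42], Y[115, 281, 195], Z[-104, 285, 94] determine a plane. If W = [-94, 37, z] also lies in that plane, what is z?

-44

A normal to the plane is n = XY × XZ = (-36500, -44530, 77380).
W lies in the plane iff n · XW = 0.
This gives (77380)z + (3404720) = 0, so z = -44.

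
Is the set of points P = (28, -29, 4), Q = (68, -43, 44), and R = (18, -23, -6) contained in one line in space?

No

PQ = (40, -14, 40), PR = (-10, 6, -10).
Comparing components 2 and 3: (-14)(-10) − (40)(6) = -100 ≠ 0, so PQ and PR are not parallel and the points are not collinear.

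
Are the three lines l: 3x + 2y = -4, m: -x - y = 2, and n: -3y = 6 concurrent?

Yes

Intersecting l and m: solving the 2×2 system gives (x, y) = (0, -2).
Substitute into n: (0)(0) + (-3)(-2) = 6.
This equals 6, so (0, -2) lies on all three lines and they are concurrent.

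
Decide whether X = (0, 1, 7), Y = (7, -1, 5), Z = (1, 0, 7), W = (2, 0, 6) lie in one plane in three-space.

No

A normal to the plane through X, Y, Z is n = XY × XZ = (-2, -2, -5).
The plane has equation n·P = -37. For W: n·W = -34.
-34 ≠ -37, so W is off the plane.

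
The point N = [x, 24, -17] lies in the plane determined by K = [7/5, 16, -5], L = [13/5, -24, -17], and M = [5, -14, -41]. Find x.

13/5

The plane through K, L, M has equation 1080x + 108z = 972.
Substituting N: (1080)x + (-1836) = 972, so x = 13/5.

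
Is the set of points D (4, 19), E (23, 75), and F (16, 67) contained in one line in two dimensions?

DE = (19, 56), DF = (12, 48).
If collinear, DF would be a scalar multiple of DE. But (19)·(48) ≠ (56)·(12) (difference 240), so they are not parallel; the points are not collinear.

No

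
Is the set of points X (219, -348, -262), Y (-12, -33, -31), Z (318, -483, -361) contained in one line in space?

XY = (-231, 315, 231), XZ = (99, -135, -99).
Each component of XZ is -3/7 times the corresponding component of XY, so XZ = -3/7·XY and the points are collinear.

Yes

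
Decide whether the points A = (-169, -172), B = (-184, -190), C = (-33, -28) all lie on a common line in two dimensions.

AB = (-15, -18), AC = (136, 144).
det[AB; AC] = (-15)(144) − (-18)(136) = 288.
The determinant is nonzero, so they are not collinear.

No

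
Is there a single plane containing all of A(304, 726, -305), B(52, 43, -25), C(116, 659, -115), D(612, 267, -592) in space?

Yes

A normal to the plane through A, B, C is n = AB × AC = (-111010, -4760, -111520).
The plane has equation n·P = -3189200. For D: n·D = -3189200.
Equal, so D lies in the plane and all four are coplanar.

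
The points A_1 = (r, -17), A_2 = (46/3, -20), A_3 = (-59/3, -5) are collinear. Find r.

The three points are collinear iff det[A_1A_2; A_1A_3] = 0.
This determinant is linear in r: (-15)r + (125) = 0, so r = 25/3.

25/3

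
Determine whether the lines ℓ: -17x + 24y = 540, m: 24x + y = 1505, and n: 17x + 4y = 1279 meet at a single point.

No

The three lines meet at one point iff the augmented coefficient matrix [aᵢ bᵢ cᵢ] has rank < 3, i.e. its determinant vanishes.
Here the determinant is 593.
Nonzero, so no common point exists.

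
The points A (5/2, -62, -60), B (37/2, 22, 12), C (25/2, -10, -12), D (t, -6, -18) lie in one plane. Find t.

13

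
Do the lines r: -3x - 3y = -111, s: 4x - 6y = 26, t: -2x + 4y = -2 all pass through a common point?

Lines aᵢx + bᵢy = cᵢ with pairwise distinct directions are concurrent exactly when det[aᵢ bᵢ cᵢ] = 0.
Here the determinant is -36.
Nonzero, so no common point exists.

No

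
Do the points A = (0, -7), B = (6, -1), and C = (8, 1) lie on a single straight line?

AB = (6, 6), AC = (8, 8).
Twice the signed area of △ABC is (6)(8) − (6)(8) = 0.
The triangle is degenerate (zero area), so the points are collinear.

Yes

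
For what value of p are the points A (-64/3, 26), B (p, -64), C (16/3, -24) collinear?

Collinearity: (B − A) must be parallel to (C − A) = (80/3, -50).
Cross-multiplying the components: (p − (-64/3))·(-50) = (-90)·(80/3).
Solving gives p = 80/3.

80/3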